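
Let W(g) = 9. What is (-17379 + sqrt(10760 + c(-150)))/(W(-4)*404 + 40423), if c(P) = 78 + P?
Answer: -17379/44059 + 8*sqrt(167)/44059 ≈ -0.39210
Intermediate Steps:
(-17379 + sqrt(10760 + c(-150)))/(W(-4)*404 + 40423) = (-17379 + sqrt(10760 + (78 - 150)))/(9*404 + 40423) = (-17379 + sqrt(10760 - 72))/(3636 + 40423) = (-17379 + sqrt(10688))/44059 = (-17379 + 8*sqrt(167))*(1/44059) = -17379/44059 + 8*sqrt(167)/44059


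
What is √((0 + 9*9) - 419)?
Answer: 13*I*√2 ≈ 18.385*I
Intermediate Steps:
√((0 + 9*9) - 419) = √((0 + 81) - 419) = √(81 - 419) = √(-338) = 13*I*√2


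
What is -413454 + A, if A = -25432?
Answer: -438886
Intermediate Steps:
-413454 + A = -413454 - 25432 = -438886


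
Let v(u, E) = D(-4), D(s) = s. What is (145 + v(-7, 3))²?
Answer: 19881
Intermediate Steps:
v(u, E) = -4
(145 + v(-7, 3))² = (145 - 4)² = 141² = 19881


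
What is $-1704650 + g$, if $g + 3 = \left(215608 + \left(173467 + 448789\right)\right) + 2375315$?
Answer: $1508526$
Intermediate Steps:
$g = 3213176$ ($g = -3 + \left(\left(215608 + \left(173467 + 448789\right)\right) + 2375315\right) = -3 + \left(\left(215608 + 622256\right) + 2375315\right) = -3 + \left(837864 + 2375315\right) = -3 + 3213179 = 3213176$)
$-1704650 + g = -1704650 + 3213176 = 1508526$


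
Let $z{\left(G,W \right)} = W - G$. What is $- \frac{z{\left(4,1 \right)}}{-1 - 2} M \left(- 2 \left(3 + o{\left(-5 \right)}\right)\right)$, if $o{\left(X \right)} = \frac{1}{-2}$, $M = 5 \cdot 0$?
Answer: $0$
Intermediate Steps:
$M = 0$
$o{\left(X \right)} = - \frac{1}{2}$
$- \frac{z{\left(4,1 \right)}}{-1 - 2} M \left(- 2 \left(3 + o{\left(-5 \right)}\right)\right) = - \frac{1 - 4}{-1 - 2} \cdot 0 \left(- 2 \left(3 - \frac{1}{2}\right)\right) = - \frac{1 - 4}{-3} \cdot 0 \left(\left(-2\right) \frac{5}{2}\right) = - \left(- \frac{1}{3}\right) \left(-3\right) 0 \left(-5\right) = - 1 \cdot 0 \left(-5\right) = \left(-1\right) 0 \left(-5\right) = 0 \left(-5\right) = 0$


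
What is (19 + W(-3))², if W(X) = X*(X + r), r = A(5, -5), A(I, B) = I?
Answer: 169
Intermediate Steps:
r = 5
W(X) = X*(5 + X) (W(X) = X*(X + 5) = X*(5 + X))
(19 + W(-3))² = (19 - 3*(5 - 3))² = (19 - 3*2)² = (19 - 6)² = 13² = 169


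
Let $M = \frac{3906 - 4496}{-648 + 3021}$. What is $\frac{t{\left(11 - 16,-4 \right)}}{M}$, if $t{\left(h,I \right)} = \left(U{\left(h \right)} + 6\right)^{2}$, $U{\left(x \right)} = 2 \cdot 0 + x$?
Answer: $- \frac{2373}{590} \approx -4.022$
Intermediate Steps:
$U{\left(x \right)} = x$ ($U{\left(x \right)} = 0 + x = x$)
$M = - \frac{590}{2373} \approx -0.24863$
$t{\left(h,I \right)} = \left(6 + h\right)^{2}$ ($t{\left(h,I \right)} = \left(h + 6\right)^{2} = \left(6 + h\right)^{2}$)
$\frac{t{\left(11 - 16,-4 \right)}}{M} = \frac{\left(6 + \left(11 - 16\right)\right)^{2}}{- \frac{590}{2373}} = \left(6 - 5\right)^{2} \left(- \frac{2373}{590}\right) = 1^{2} \left(- \frac{2373}{590}\right) = 1 \left(- \frac{2373}{590}\right) = - \frac{2373}{590}$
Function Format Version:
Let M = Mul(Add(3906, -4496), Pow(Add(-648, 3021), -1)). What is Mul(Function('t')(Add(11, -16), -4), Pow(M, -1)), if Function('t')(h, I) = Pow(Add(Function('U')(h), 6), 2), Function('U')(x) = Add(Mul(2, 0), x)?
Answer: Rational(-2373, 590) ≈ -4.0220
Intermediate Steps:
Function('U')(x) = x (Function('U')(x) = Add(0, x) = x)
M = Rational(-590, 2373) (M = Mul(-590, Pow(2373, -1)) = Mul(-590, Rational(1, 2373)) = Rational(-590, 2373) ≈ -0.24863)
Function('t')(h, I) = Pow(Add(6, h), 2) (Function('t')(h, I) = Pow(Add(h, 6), 2) = Pow(Add(6, h), 2))
Mul(Function('t')(Add(11, -16), -4), Pow(M, -1)) = Mul(Pow(Add(6, Add(11, -16)), 2), Pow(Rational(-590, 2373), -1)) = Mul(Pow(Add(6, -5), 2), Rational(-2373, 590)) = Mul(Pow(1, 2), Rational(-2373, 590)) = Mul(1, Rational(-2373, 590)) = Rational(-2373, 590)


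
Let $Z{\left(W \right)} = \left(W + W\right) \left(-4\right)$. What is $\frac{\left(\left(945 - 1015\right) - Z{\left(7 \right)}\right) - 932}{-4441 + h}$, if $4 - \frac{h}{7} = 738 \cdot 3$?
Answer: $\frac{946}{19911} \approx 0.047511$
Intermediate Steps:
$Z{\left(W \right)} = - 8 W$ ($Z{\left(W \right)} = 2 W \left(-4\right) = - 8 W$)
$h = -15470$ ($h = 28 - 7 \cdot 738 \cdot 3 = 28 - 15498 = -15470$)
$\frac{\left(\left(945 - 1015\right) - Z{\left(7 \right)}\right) - 932}{-4441 + h} = \frac{\left(\left(945 - 1015\right) - \left(-8\right) 7\right) - 932}{-4441 - 15470} = \frac{\left(-70 - -56\right) - 932}{-19911} = \left(\left(-70 + 56\right) - 932\right) \left(- \frac{1}{19911}\right) = \left(-14 - 932\right) \left(- \frac{1}{19911}\right) = \left(-946\right) \left(- \frac{1}{19911}\right) = \frac{946}{19911}$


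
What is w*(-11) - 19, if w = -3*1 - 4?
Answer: 58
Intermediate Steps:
w = -7 (w = -3 - 4 = -7)
w*(-11) - 19 = -7*(-11) - 19 = 77 - 19 = 58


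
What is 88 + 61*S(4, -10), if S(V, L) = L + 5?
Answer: -217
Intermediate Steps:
S(V, L) = 5 + L
88 + 61*S(4, -10) = 88 + 61*(5 - 10) = 88 + 61*(-5) = 88 - 305 = -217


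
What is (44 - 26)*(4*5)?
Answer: 360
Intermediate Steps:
(44 - 26)*(4*5) = 18*20 = 360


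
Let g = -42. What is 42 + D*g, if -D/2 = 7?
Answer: 630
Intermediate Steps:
D = -14 (D = -2*7 = -14)
42 + D*g = 42 - 14*(-42) = 42 + 588 = 630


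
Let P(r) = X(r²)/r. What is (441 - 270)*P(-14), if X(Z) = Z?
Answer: -2394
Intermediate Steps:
P(r) = r (P(r) = r²/r = r)
(441 - 270)*P(-14) = (441 - 270)*(-14) = 171*(-14) = -2394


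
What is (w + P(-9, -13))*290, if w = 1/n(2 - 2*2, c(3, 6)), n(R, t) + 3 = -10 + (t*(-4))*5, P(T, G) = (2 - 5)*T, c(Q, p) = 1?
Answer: 258100/33 ≈ 7821.2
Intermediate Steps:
P(T, G) = -3*T
n(R, t) = -13 - 20*t (n(R, t) = -3 + (-10 + (t*(-4))*5) = -3 + (-10 - 4*t*5) = -3 + (-10 - 20*t) = -13 - 20*t)
w = -1/33 (w = 1/(-13 - 20*1) = 1/(-13 - 20) = 1/(-33) = -1/33 ≈ -0.030303)
(w + P(-9, -13))*290 = (-1/33 - 3*(-9))*290 = (-1/33 + 27)*290 = (890/33)*290 = 258100/33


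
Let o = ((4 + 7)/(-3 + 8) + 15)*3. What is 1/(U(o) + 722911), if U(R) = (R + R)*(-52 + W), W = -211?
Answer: 5/3478847 ≈ 1.4373e-6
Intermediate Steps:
o = 258/5 (o = (11/5 + 15)*3 = (86/5)*3 = 258/5 ≈ 51.600)
U(R) = -526*R (U(R) = (R + R)*(-52 - 211) = (2*R)*(-263) = -526*R)
1/(U(o) + 722911) = 1/(-526*258/5 + 722911) = 1/(-135708/5 + 722911) = 1/(3478847/5) = 5/3478847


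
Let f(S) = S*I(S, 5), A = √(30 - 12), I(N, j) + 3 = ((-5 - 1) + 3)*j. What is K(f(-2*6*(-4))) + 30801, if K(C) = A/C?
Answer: 30801 - √2/288 ≈ 30801.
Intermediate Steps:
I(N, j) = -3 - 3*j (I(N, j) = -3 + ((-5 - 1) + 3)*j = -3 + (-6 + 3)*j = -3 - 3*j)
A = 3*√2 (A = √18 = 3*√2 ≈ 4.2426)
f(S) = -18*S (f(S) = S*(-3 - 3*5) = S*(-3 - 15) = S*(-18) = -18*S)
K(C) = 3*√2/C (K(C) = (3*√2)/C = 3*√2/C)
K(f(-2*6*(-4))) + 30801 = 3*√2/((-18*(-2*6)*(-4))) + 30801 = 3*√2/((-(-216)*(-4))) + 30801 = 3*√2/((-18*48)) + 30801 = 3*√2/(-864) + 30801 = 3*√2*(-1/864) + 30801 = -√2/288 + 30801 = 30801 - √2/288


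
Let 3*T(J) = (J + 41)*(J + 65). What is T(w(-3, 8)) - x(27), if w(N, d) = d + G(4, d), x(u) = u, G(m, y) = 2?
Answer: 1248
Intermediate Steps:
w(N, d) = 2 + d (w(N, d) = d + 2 = 2 + d)
T(J) = (41 + J)*(65 + J)/3 (T(J) = ((J + 41)*(J + 65))/3 = ((41 + J)*(65 + J))/3 = (41 + J)*(65 + J)/3)
T(w(-3, 8)) - x(27) = (2665/3 + (2 + 8)²/3 + 106*(2 + 8)/3) - 1*27 = (2665/3 + (⅓)*10² + (106/3)*10) - 27 = (2665/3 + (⅓)*100 + 1060/3) - 27 = (2665/3 + 100/3 + 1060/3) - 27 = 1275 - 27 = 1248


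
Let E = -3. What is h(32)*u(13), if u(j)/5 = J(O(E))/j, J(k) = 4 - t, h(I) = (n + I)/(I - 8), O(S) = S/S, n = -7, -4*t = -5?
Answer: 1375/1248 ≈ 1.1018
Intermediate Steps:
t = 5/4 (t = -¼*(-5) = 5/4 ≈ 1.2500)
O(S) = 1
h(I) = (-7 + I)/(-8 + I) (h(I) = (-7 + I)/(I - 8) = (-7 + I)/(-8 + I))
J(k) = 11/4 (J(k) = 4 - 1*5/4 = 4 - 5/4 = 11/4)
u(j) = 55/(4*j) (u(j) = 5*(11/(4*j)) = 55/(4*j))
h(32)*u(13) = ((-7 + 32)/(-8 + 32))*((55/4)/13) = (25/24)*((55/4)*(1/13)) = ((1/24)*25)*(55/52) = (25/24)*(55/52) = 1375/1248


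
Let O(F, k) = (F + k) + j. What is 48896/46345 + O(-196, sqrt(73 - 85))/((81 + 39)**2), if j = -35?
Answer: 46226447/44491200 + I*sqrt(3)/7200 ≈ 1.039 + 0.00024056*I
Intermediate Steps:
O(F, k) = -35 + F + k (O(F, k) = (F + k) - 35 = -35 + F + k)
48896/46345 + O(-196, sqrt(73 - 85))/((81 + 39)**2) = 48896/46345 + (-35 - 196 + sqrt(73 - 85))/((81 + 39)**2) = 48896*(1/46345) + (-35 - 196 + sqrt(-12))/(120**2) = 48896/46345 + (-35 - 196 + 2*I*sqrt(3))/14400 = 48896/46345 + (-231 + 2*I*sqrt(3))*(1/14400) = 48896/46345 + (-77/4800 + I*sqrt(3)/7200) = 46226447/44491200 + I*sqrt(3)/7200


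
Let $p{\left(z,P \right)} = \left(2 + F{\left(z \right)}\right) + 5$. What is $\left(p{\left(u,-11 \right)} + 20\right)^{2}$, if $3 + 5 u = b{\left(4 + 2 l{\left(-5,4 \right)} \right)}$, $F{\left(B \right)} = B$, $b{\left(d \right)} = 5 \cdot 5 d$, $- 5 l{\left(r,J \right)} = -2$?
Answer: $\frac{63504}{25} \approx 2540.2$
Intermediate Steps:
$l{\left(r,J \right)} = \frac{2}{5}$ ($l{\left(r,J \right)} = \left(- \frac{1}{5}\right) \left(-2\right) = \frac{2}{5}$)
$b{\left(d \right)} = 25 d$
$u = \frac{117}{5}$ ($u = - \frac{3}{5} + \frac{25 \left(4 + 2 \cdot \frac{2}{5}\right)}{5} = - \frac{3}{5} + \frac{25 \left(4 + \frac{4}{5}\right)}{5} = - \frac{3}{5} + \frac{25 \cdot \frac{24}{5}}{5} = - \frac{3}{5} + \frac{1}{5} \cdot 120 = - \frac{3}{5} + 24 = \frac{117}{5} \approx 23.4$)
$p{\left(z,P \right)} = 7 + z$ ($p{\left(z,P \right)} = \left(2 + z\right) + 5 = 7 + z$)
$\left(p{\left(u,-11 \right)} + 20\right)^{2} = \left(\left(7 + \frac{117}{5}\right) + 20\right)^{2} = \left(\frac{152}{5} + 20\right)^{2} = \left(\frac{252}{5}\right)^{2} = \frac{63504}{25}$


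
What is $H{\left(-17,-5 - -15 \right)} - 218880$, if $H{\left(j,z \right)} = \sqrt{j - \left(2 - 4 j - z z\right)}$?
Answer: $-218880 + \sqrt{13} \approx -2.1888 \cdot 10^{5}$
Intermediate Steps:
$H{\left(j,z \right)} = \sqrt{-2 + z^{2} + 5 j}$ ($H{\left(j,z \right)} = \sqrt{j - \left(2 - z^{2} - 4 j\right)} = \sqrt{j + \left(-2 + z^{2} + 4 j\right)} = \sqrt{-2 + z^{2} + 5 j}$)
$H{\left(-17,-5 - -15 \right)} - 218880 = \sqrt{-2 + \left(-5 - -15\right)^{2} + 5 \left(-17\right)} - 218880 = \sqrt{-2 + \left(-5 + 15\right)^{2} - 85} - 218880 = \sqrt{-2 + 10^{2} - 85} - 218880 = \sqrt{-2 + 100 - 85} - 218880 = \sqrt{13} - 218880 = -218880 + \sqrt{13}$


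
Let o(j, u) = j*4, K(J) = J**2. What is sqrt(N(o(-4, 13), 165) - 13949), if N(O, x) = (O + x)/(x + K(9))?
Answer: 19*I*sqrt(2338230)/246 ≈ 118.1*I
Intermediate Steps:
o(j, u) = 4*j
N(O, x) = (O + x)/(81 + x) (N(O, x) = (O + x)/(x + 9**2) = (O + x)/(x + 81) = (O + x)/(81 + x))
sqrt(N(o(-4, 13), 165) - 13949) = sqrt((4*(-4) + 165)/(81 + 165) - 13949) = sqrt((-16 + 165)/246 - 13949) = sqrt((1/246)*149 - 13949) = sqrt(149/246 - 13949) = sqrt(-3431305/246) = 19*I*sqrt(2338230)/246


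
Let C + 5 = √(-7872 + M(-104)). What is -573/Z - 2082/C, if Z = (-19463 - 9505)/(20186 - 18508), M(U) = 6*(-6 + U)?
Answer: 1421510173/41313196 + 12492*I*√237/8557 ≈ 34.408 + 22.474*I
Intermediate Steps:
M(U) = -36 + 6*U
C = -5 + 6*I*√237 (C = -5 + √(-7872 + (-36 + 6*(-104))) = -5 + √(-7872 + (-36 - 624)) = -5 + √(-7872 - 660) = -5 + √(-8532) = -5 + 6*I*√237 ≈ -5.0 + 92.369*I)
Z = -14484/839 (Z = -28968/1678 = -28968*1/1678 = -14484/839 ≈ -17.263)
-573/Z - 2082/C = -573/(-14484/839) - 2082/(-5 + 6*I*√237) = -573*(-839/14484) - 2082/(-5 + 6*I*√237) = 160249/4828 - 2082/(-5 + 6*I*√237)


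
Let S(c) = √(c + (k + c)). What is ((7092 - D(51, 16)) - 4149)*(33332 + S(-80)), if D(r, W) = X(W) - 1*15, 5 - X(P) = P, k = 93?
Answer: 98962708 + 2969*I*√67 ≈ 9.8963e+7 + 24302.0*I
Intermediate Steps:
X(P) = 5 - P
D(r, W) = -10 - W (D(r, W) = (5 - W) - 1*15 = (5 - W) - 15 = -10 - W)
S(c) = √(93 + 2*c) (S(c) = √(c + (93 + c)) = √(93 + 2*c))
((7092 - D(51, 16)) - 4149)*(33332 + S(-80)) = ((7092 - (-10 - 1*16)) - 4149)*(33332 + √(93 + 2*(-80))) = ((7092 - (-10 - 16)) - 4149)*(33332 + √(93 - 160)) = ((7092 - 1*(-26)) - 4149)*(33332 + √(-67)) = ((7092 + 26) - 4149)*(33332 + I*√67) = (7118 - 4149)*(33332 + I*√67) = 2969*(33332 + I*√67) = 98962708 + 2969*I*√67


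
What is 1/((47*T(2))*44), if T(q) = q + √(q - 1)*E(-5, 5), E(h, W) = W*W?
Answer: 1/55836 ≈ 1.7910e-5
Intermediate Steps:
E(h, W) = W²
T(q) = q + 25*√(-1 + q) (T(q) = q + √(q - 1)*5² = q + √(-1 + q)*25 = q + 25*√(-1 + q))
1/((47*T(2))*44) = 1/((47*(2 + 25*√(-1 + 2)))*44) = 1/((47*(2 + 25*√1))*44) = 1/((47*(2 + 25*1))*44) = 1/((47*(2 + 25))*44) = 1/((47*27)*44) = 1/(1269*44) = 1/55836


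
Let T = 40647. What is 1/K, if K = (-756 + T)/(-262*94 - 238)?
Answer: -24866/39891 ≈ -0.62335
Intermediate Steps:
K = -39891/24866 (K = (-756 + 40647)/(-262*94 - 238) = 39891/(-24628 - 238) = 39891/(-24866) = 39891*(-1/24866) = -39891/24866 ≈ -1.6042)
1/K = 1/(-39891/24866) = -24866/39891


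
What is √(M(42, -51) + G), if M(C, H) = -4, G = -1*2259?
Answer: I*√2263 ≈ 47.571*I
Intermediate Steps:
G = -2259
√(M(42, -51) + G) = √(-4 - 2259) = √(-2263) = I*√2263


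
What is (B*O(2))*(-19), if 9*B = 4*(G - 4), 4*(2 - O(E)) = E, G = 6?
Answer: -76/3 ≈ -25.333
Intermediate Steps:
O(E) = 2 - E/4
B = 8/9 (B = (4*(6 - 4))/9 = (4*2)/9 = (⅑)*8 = 8/9 ≈ 0.88889)
(B*O(2))*(-19) = (8*(2 - ¼*2)/9)*(-19) = (8*(2 - ½)/9)*(-19) = ((8/9)*(3/2))*(-19) = (4/3)*(-19) = -76/3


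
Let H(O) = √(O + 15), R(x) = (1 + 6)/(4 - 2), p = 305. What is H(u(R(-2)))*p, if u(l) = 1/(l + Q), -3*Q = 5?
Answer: 915*√209/11 ≈ 1202.5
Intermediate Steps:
Q = -5/3 (Q = -⅓*5 = -5/3 ≈ -1.6667)
R(x) = 7/2
u(l) = 1/(-5/3 + l) (u(l) = 1/(l - 5/3) = 1/(-5/3 + l))
H(O) = √(15 + O)
H(u(R(-2)))*p = √(15 + 3/(-5 + 3*(7/2)))*305 = √(15 + 3/(-5 + 21/2))*305 = √(15 + 3/(11/2))*305 = √(15 + 3*(2/11))*305 = √(15 + 6/11)*305 = √(171/11)*305 = (3*√209/11)*305 = 915*√209/11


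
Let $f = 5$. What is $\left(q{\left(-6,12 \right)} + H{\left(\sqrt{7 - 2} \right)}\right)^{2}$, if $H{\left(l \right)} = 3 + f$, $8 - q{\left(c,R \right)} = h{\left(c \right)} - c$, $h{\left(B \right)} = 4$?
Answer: $36$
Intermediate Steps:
$q{\left(c,R \right)} = 4 + c$ ($q{\left(c,R \right)} = 8 - \left(4 - c\right) = 8 + \left(-4 + c\right) = 4 + c$)
$H{\left(l \right)} = 8$ ($H{\left(l \right)} = 3 + 5 = 8$)
$\left(q{\left(-6,12 \right)} + H{\left(\sqrt{7 - 2} \right)}\right)^{2} = \left(\left(4 - 6\right) + 8\right)^{2} = \left(-2 + 8\right)^{2} = 6^{2} = 36$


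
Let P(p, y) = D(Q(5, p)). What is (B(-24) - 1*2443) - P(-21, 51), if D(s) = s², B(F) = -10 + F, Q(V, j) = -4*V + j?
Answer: -4158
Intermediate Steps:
Q(V, j) = j - 4*V
P(p, y) = (-20 + p)² (P(p, y) = (p - 4*5)² = (p - 20)² = (-20 + p)²)
(B(-24) - 1*2443) - P(-21, 51) = ((-10 - 24) - 1*2443) - (-20 - 21)² = (-34 - 2443) - 1*(-41)² = -2477 - 1*1681 = -2477 - 1681 = -4158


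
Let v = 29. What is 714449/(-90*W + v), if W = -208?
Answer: 714449/18749 ≈ 38.106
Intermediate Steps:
714449/(-90*W + v) = 714449/(-90*(-208) + 29) = 714449/(18720 + 29) = 714449/18749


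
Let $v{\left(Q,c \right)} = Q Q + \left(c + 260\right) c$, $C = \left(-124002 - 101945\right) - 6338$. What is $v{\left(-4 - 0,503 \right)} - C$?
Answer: $616090$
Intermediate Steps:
$C = -232285$ ($C = -225947 - 6338 = -232285$)
$v{\left(Q,c \right)} = Q^{2} + c \left(260 + c\right)$ ($v{\left(Q,c \right)} = Q^{2} + \left(260 + c\right) c = Q^{2} + c \left(260 + c\right)$)
$v{\left(-4 - 0,503 \right)} - C = \left(\left(-4 - 0\right)^{2} + 503^{2} + 260 \cdot 503\right) - -232285 = \left(\left(-4 + 0\right)^{2} + 253009 + 130780\right) + 232285 = \left(\left(-4\right)^{2} + 253009 + 130780\right) + 232285 = \left(16 + 253009 + 130780\right) + 232285 = 383805 + 232285 = 616090$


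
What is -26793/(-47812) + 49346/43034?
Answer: 1756170457/1028770804 ≈ 1.7071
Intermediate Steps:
-26793/(-47812) + 49346/43034 = -26793*(-1/47812) + 49346*(1/43034) = 26793/47812 + 24673/21517 = 1756170457/1028770804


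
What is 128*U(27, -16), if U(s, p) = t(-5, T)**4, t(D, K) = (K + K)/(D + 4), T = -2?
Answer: 32768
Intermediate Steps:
t(D, K) = 2*K/(4 + D) (t(D, K) = (2*K)/(4 + D) = 2*K/(4 + D))
U(s, p) = 256 (U(s, p) = (2*(-2)/(4 - 5))**4 = (2*(-2)/(-1))**4 = (2*(-2)*(-1))**4 = 4**4 = 256)
128*U(27, -16) = 128*256 = 32768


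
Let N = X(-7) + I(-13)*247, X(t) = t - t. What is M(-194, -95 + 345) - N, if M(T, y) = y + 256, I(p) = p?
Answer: 3717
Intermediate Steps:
M(T, y) = 256 + y
X(t) = 0
N = -3211 (N = 0 - 13*247 = 0 - 3211 = -3211)
M(-194, -95 + 345) - N = (256 + (-95 + 345)) - 1*(-3211) = (256 + 250) + 3211 = 506 + 3211 = 3717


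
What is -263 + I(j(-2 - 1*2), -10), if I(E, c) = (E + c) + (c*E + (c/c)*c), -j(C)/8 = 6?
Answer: 149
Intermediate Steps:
j(C) = -48 (j(C) = -8*6 = -48)
I(E, c) = E + 2*c + E*c (I(E, c) = (E + c) + (E*c + 1*c) = (E + c) + (E*c + c) = (E + c) + (c + E*c) = E + 2*c + E*c)
-263 + I(j(-2 - 1*2), -10) = -263 + (-48 + 2*(-10) - 48*(-10)) = -263 + (-48 - 20 + 480) = -263 + 412 = 149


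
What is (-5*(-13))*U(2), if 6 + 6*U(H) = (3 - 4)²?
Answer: -325/6 ≈ -54.167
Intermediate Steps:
U(H) = -⅚ (U(H) = -1 + (3 - 4)²/6 = -1 + (⅙)*(-1)² = -1 + (⅙)*1 = -1 + ⅙ = -⅚)
(-5*(-13))*U(2) = -5*(-13)*(-⅚) = 65*(-⅚) = -325/6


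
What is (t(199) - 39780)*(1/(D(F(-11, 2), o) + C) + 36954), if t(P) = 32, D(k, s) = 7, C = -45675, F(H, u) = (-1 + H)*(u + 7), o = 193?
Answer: -16769832947927/11417 ≈ -1.4688e+9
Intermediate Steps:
F(H, u) = (-1 + H)*(7 + u)
(t(199) - 39780)*(1/(D(F(-11, 2), o) + C) + 36954) = (32 - 39780)*(1/(7 - 45675) + 36954) = -39748*(1/(-45668) + 36954) = -39748*(-1/45668 + 36954) = -39748*1687615271/45668 = -16769832947927/11417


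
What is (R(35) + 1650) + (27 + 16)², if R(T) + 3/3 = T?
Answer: 3533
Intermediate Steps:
R(T) = -1 + T
(R(35) + 1650) + (27 + 16)² = ((-1 + 35) + 1650) + (27 + 16)² = (34 + 1650) + 43² = 1684 + 1849 = 3533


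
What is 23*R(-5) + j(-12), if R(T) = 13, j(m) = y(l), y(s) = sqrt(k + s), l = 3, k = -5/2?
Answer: 299 + sqrt(2)/2 ≈ 299.71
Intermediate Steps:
k = -5/2 (k = -5*1/2 = -5/2 ≈ -2.5000)
y(s) = sqrt(-5/2 + s)
j(m) = sqrt(2)/2 (j(m) = sqrt(-10 + 4*3)/2 = sqrt(-10 + 12)/2 = sqrt(2)/2)
23*R(-5) + j(-12) = 23*13 + sqrt(2)/2 = 299 + sqrt(2)/2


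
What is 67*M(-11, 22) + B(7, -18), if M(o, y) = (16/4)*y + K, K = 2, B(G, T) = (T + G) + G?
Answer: 6026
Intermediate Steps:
B(G, T) = T + 2*G (B(G, T) = (G + T) + G = T + 2*G)
M(o, y) = 2 + 4*y (M(o, y) = (16/4)*y + 2 = (16*(¼))*y + 2 = 4*y + 2 = 2 + 4*y)
67*M(-11, 22) + B(7, -18) = 67*(2 + 4*22) + (-18 + 2*7) = 67*(2 + 88) + (-18 + 14) = 67*90 - 4 = 6030 - 4 = 6026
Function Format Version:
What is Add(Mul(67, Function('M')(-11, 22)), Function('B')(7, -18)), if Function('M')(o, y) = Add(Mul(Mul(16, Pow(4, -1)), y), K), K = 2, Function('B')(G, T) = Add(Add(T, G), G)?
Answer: 6026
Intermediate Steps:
Function('B')(G, T) = Add(T, Mul(2, G)) (Function('B')(G, T) = Add(Add(G, T), G) = Add(T, Mul(2, G)))
Function('M')(o, y) = Add(2, Mul(4, y)) (Function('M')(o, y) = Add(Mul(Mul(16, Pow(4, -1)), y), 2) = Add(Mul(Mul(16, Rational(1, 4)), y), 2) = Add(Mul(4, y), 2) = Add(2, Mul(4, y)))
Add(Mul(67, Function('M')(-11, 22)), Function('B')(7, -18)) = Add(Mul(67, Add(2, Mul(4, 22))), Add(-18, Mul(2, 7))) = Add(Mul(67, Add(2, 88)), Add(-18, 14)) = Add(Mul(67, 90), -4) = Add(6030, -4) = 6026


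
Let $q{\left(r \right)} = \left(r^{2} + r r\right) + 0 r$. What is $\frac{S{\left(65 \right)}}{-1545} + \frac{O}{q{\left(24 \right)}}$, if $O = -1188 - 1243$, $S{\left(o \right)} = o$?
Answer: $- \frac{255385}{118656} \approx -2.1523$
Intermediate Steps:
$q{\left(r \right)} = 2 r^{2}$ ($q{\left(r \right)} = \left(r^{2} + r^{2}\right) + 0 = 2 r^{2} + 0 = 2 r^{2}$)
$O = -2431$ ($O = -1188 - 1243 = -2431$)
$\frac{S{\left(65 \right)}}{-1545} + \frac{O}{q{\left(24 \right)}} = \frac{65}{-1545} - \frac{2431}{2 \cdot 24^{2}} = 65 \left(- \frac{1}{1545}\right) - \frac{2431}{2 \cdot 576} = - \frac{13}{309} - \frac{2431}{1152} = - \frac{255385}{118656}$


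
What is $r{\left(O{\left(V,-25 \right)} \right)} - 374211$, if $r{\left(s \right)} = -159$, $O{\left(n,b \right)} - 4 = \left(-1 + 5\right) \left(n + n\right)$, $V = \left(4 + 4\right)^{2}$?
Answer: $-374370$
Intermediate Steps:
$V = 64$ ($V = 8^{2} = 64$)
$O{\left(n,b \right)} = 4 + 8 n$ ($O{\left(n,b \right)} = 4 + \left(-1 + 5\right) \left(n + n\right) = 4 + 4 \cdot 2 n = 4 + 8 n$)
$r{\left(O{\left(V,-25 \right)} \right)} - 374211 = -159 - 374211 = -374370$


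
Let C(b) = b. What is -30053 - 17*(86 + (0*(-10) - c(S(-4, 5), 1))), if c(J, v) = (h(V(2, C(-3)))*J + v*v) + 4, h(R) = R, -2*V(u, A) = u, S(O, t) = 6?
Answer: -31532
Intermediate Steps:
V(u, A) = -u/2
c(J, v) = 4 + v**2 - J (c(J, v) = ((-1/2*2)*J + v*v) + 4 = (-J + v**2) + 4 = (v**2 - J) + 4 = 4 + v**2 - J)
-30053 - 17*(86 + (0*(-10) - c(S(-4, 5), 1))) = -30053 - 17*(86 + (0*(-10) - (4 + 1**2 - 1*6))) = -30053 - 17*(86 + (0 - (4 + 1 - 6))) = -30053 - 17*(86 + (0 - 1*(-1))) = -30053 - 17*(86 + (0 + 1)) = -30053 - 17*(86 + 1) = -30053 - 17*87 = -30053 - 1479 = -31532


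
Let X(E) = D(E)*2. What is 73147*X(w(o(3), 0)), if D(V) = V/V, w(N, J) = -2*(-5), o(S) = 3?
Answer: 146294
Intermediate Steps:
w(N, J) = 10
D(V) = 1
X(E) = 2 (X(E) = 1*2 = 2)
73147*X(w(o(3), 0)) = 73147*2 = 146294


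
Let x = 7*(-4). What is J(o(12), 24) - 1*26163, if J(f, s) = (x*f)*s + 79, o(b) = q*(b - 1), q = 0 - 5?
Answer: 10876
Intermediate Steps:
q = -5
x = -28
o(b) = 5 - 5*b (o(b) = -5*(b - 1) = -5*(-1 + b) = 5 - 5*b)
J(f, s) = 79 - 28*f*s (J(f, s) = (-28*f)*s + 79 = -28*f*s + 79 = 79 - 28*f*s)
J(o(12), 24) - 1*26163 = (79 - 28*(5 - 5*12)*24) - 1*26163 = (79 - 28*(5 - 60)*24) - 26163 = (79 - 28*(-55)*24) - 26163 = (79 + 36960) - 26163 = 37039 - 26163 = 10876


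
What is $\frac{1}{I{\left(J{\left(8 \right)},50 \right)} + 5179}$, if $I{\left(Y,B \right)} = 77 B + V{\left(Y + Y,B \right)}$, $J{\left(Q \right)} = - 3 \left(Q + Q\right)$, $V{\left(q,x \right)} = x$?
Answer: $\frac{1}{9079} \approx 0.00011014$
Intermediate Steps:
$J{\left(Q \right)} = - 6 Q$ ($J{\left(Q \right)} = - 3 \cdot 2 Q = - 6 Q$)
$I{\left(Y,B \right)} = 78 B$ ($I{\left(Y,B \right)} = 77 B + B = 78 B$)
$\frac{1}{I{\left(J{\left(8 \right)},50 \right)} + 5179} = \frac{1}{78 \cdot 50 + 5179} = \frac{1}{3900 + 5179} = \frac{1}{9079}$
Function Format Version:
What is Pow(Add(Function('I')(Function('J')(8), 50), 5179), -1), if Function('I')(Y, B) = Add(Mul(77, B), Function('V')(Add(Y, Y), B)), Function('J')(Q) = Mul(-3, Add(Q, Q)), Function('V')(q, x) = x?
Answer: Rational(1, 9079) ≈ 0.00011014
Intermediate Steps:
Function('J')(Q) = Mul(-6, Q) (Function('J')(Q) = Mul(-3, Mul(2, Q)) = Mul(-6, Q))
Function('I')(Y, B) = Mul(78, B) (Function('I')(Y, B) = Add(Mul(77, B), B) = Mul(78, B))
Pow(Add(Function('I')(Function('J')(8), 50), 5179), -1) = Pow(Add(Mul(78, 50), 5179), -1) = Pow(Add(3900, 5179), -1) = Pow(9079, -1) = Rational(1, 9079)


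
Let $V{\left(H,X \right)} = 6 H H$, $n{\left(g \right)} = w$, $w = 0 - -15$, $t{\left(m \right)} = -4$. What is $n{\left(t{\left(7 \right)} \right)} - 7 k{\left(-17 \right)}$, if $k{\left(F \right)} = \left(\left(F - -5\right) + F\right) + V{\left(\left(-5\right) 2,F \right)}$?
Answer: $-3982$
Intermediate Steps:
$w = 15$ ($w = 0 + 15 = 15$)
$n{\left(g \right)} = 15$
$V{\left(H,X \right)} = 6 H^{2}$
$k{\left(F \right)} = 605 + 2 F$ ($k{\left(F \right)} = \left(\left(F - -5\right) + F\right) + 6 \left(\left(-5\right) 2\right)^{2} = \left(\left(F + 5\right) + F\right) + 6 \left(-10\right)^{2} = \left(\left(5 + F\right) + F\right) + 6 \cdot 100 = \left(5 + 2 F\right) + 600 = 605 + 2 F$)
$n{\left(t{\left(7 \right)} \right)} - 7 k{\left(-17 \right)} = 15 - 7 \left(605 + 2 \left(-17\right)\right) = 15 - 7 \left(605 - 34\right) = 15 - 3997 = -3982$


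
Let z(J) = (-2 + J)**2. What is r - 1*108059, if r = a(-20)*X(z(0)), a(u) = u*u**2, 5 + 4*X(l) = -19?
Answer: -60059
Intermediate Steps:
X(l) = -6 (X(l) = -5/4 + (1/4)*(-19) = -5/4 - 19/4 = -6)
a(u) = u**3
r = 48000 (r = (-20)**3*(-6) = -8000*(-6) = 48000)
r - 1*108059 = 48000 - 1*108059 = 48000 - 108059 = -60059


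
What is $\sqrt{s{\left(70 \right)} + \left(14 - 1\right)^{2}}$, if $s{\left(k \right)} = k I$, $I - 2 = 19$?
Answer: $\sqrt{1639} \approx 40.485$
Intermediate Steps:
$I = 21$ ($I = 2 + 19 = 21$)
$s{\left(k \right)} = 21 k$ ($s{\left(k \right)} = k 21 = 21 k$)
$\sqrt{s{\left(70 \right)} + \left(14 - 1\right)^{2}} = \sqrt{21 \cdot 70 + \left(14 - 1\right)^{2}} = \sqrt{1470 + 13^{2}} = \sqrt{1470 + 169} = \sqrt{1639}$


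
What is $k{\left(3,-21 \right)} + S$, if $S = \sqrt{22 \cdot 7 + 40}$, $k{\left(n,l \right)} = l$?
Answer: $-21 + \sqrt{194} \approx -7.0716$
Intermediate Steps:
$S = \sqrt{194}$ ($S = \sqrt{154 + 40} = \sqrt{194} \approx 13.928$)
$k{\left(3,-21 \right)} + S = -21 + \sqrt{194}$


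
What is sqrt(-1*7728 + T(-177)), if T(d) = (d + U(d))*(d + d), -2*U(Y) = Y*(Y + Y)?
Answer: 2*sqrt(2786349) ≈ 3338.5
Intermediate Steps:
U(Y) = -Y**2 (U(Y) = -Y*(Y + Y)/2 = -Y*2*Y/2 = -Y**2)
T(d) = 2*d*(d - d**2) (T(d) = (d - d**2)*(d + d) = (d - d**2)*(2*d) = 2*d*(d - d**2))
sqrt(-1*7728 + T(-177)) = sqrt(-1*7728 + 2*(-177)**2*(1 - 1*(-177))) = sqrt(-7728 + 2*31329*(1 + 177)) = sqrt(-7728 + 2*31329*178) = sqrt(-7728 + 11153124) = sqrt(11145396) = 2*sqrt(2786349)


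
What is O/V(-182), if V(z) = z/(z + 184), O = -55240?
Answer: 55240/91 ≈ 607.03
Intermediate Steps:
V(z) = z/(184 + z)
O/V(-182) = -55240/((-182/(184 - 182))) = -55240/((-182/2)) = -55240/((-182*½)) = -55240/(-91) = -55240*(-1/91) = 55240/91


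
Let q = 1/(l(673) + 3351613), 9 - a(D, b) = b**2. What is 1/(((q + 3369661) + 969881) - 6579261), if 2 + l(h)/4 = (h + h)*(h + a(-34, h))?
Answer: -2431546243/5445980319825718 ≈ -4.4648e-7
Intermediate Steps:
a(D, b) = 9 - b**2
l(h) = -8 + 8*h*(9 + h - h**2) (l(h) = -8 + 4*((h + h)*(h + (9 - h**2))) = -8 + 4*((2*h)*(9 + h - h**2)) = -8 + 4*(2*h*(9 + h - h**2)) = -8 + 8*h*(9 + h - h**2))
q = -1/2431546243 (q = 1/((-8 + 8*673**2 - 8*673*(-9 + 673**2)) + 3351613) = 1/((-8 + 8*452929 - 8*673*(-9 + 452929)) + 3351613) = 1/((-8 + 3623432 - 8*673*452920) + 3351613) = 1/((-8 + 3623432 - 2438521280) + 3351613) = 1/(-2434897856 + 3351613) = 1/(-2431546243) = -1/2431546243 ≈ -4.1126e-10)
1/(((q + 3369661) + 969881) - 6579261) = 1/(((-1/2431546243 + 3369661) + 969881) - 6579261) = 1/((8193486544733622/2431546243 + 969881) - 6579261) = 1/(10551797046440705/2431546243 - 6579261) = 1/(-5445980319825718/2431546243) = -2431546243/5445980319825718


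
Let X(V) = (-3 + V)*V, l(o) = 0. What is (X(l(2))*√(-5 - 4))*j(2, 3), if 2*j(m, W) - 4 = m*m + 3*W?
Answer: 0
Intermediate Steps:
X(V) = V*(-3 + V)
j(m, W) = 2 + m²/2 + 3*W/2 (j(m, W) = 2 + (m*m + 3*W)/2 = 2 + (m² + 3*W)/2 = 2 + (m²/2 + 3*W/2) = 2 + m²/2 + 3*W/2)
(X(l(2))*√(-5 - 4))*j(2, 3) = ((0*(-3 + 0))*√(-5 - 4))*(2 + (½)*2² + (3/2)*3) = ((0*(-3))*√(-9))*(2 + (½)*4 + 9/2) = (0*(3*I))*(2 + 2 + 9/2) = 0*(17/2) = 0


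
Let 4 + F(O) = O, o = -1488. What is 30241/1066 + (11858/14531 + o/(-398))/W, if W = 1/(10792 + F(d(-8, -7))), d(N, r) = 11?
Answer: 13791478381803/280229014 ≈ 49215.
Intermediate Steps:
F(O) = -4 + O
W = 1/10799 (W = 1/(10792 + (-4 + 11)) = 1/(10792 + 7) = 1/10799 ≈ 9.2601e-5)
30241/1066 + (11858/14531 + o/(-398))/W = 30241/1066 + (11858/14531 - 1488/(-398))/(1/10799) = 30241*(1/1066) + (11858*(1/14531) - 1488*(-1/398))*10799 = 30241/1066 + (1078/1321 + 744/199)*10799 = 30241/1066 + (1197346/262879)*10799 = 30241/1066 + 12930139454/262879 = 13791478381803/280229014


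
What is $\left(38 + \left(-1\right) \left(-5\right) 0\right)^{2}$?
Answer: $1444$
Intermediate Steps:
$\left(38 + \left(-1\right) \left(-5\right) 0\right)^{2} = \left(38 + 5 \cdot 0\right)^{2} = \left(38 + 0\right)^{2} = 38^{2} = 1444$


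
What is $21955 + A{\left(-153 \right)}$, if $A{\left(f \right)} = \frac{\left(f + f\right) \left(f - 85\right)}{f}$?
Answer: $21479$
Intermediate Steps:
$A{\left(f \right)} = -170 + 2 f$ ($A{\left(f \right)} = \frac{2 f \left(-85 + f\right)}{f} = -170 + 2 f$)
$21955 + A{\left(-153 \right)} = 21955 + \left(-170 + 2 \left(-153\right)\right) = 21955 - 476 = 21479$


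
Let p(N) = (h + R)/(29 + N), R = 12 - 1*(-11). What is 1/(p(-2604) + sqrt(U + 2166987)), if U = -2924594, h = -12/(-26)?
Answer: -408395/33958237504896 - 44823025*I*sqrt(757607)/33958237504896 ≈ -1.2026e-8 - 0.0011489*I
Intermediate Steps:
R = 23 (R = 12 + 11 = 23)
h = 6/13 (h = -12*(-1/26) = 6/13 ≈ 0.46154)
p(N) = 305/(13*(29 + N)) (p(N) = (6/13 + 23)/(29 + N) = 305/(13*(29 + N)))
1/(p(-2604) + sqrt(U + 2166987)) = 1/(305/(13*(29 - 2604)) + sqrt(-2924594 + 2166987)) = 1/((305/13)/(-2575) + sqrt(-757607)) = 1/((305/13)*(-1/2575) + I*sqrt(757607)) = 1/(-61/6695 + I*sqrt(757607))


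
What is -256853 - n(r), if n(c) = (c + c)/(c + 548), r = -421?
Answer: -32619489/127 ≈ -2.5685e+5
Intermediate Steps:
n(c) = 2*c/(548 + c) (n(c) = (2*c)/(548 + c) = 2*c/(548 + c))
-256853 - n(r) = -256853 - 2*(-421)/(548 - 421) = -256853 - 2*(-421)/127 = -256853 - 1*(-842/127) = -256853 + 842/127 = -32619489/127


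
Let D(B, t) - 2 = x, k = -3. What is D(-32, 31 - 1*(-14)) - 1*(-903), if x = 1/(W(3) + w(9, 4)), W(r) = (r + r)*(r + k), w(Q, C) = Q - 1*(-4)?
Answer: 11766/13 ≈ 905.08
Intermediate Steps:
w(Q, C) = 4 + Q (w(Q, C) = Q + 4 = 4 + Q)
W(r) = 2*r*(-3 + r) (W(r) = (r + r)*(r - 3) = (2*r)*(-3 + r) = 2*r*(-3 + r))
x = 1/13 (x = 1/(2*3*(-3 + 3) + (4 + 9)) = 1/(2*3*0 + 13) = 1/(0 + 13) = 1/13 ≈ 0.076923)
D(B, t) = 27/13 (D(B, t) = 2 + 1/13 = 27/13)
D(-32, 31 - 1*(-14)) - 1*(-903) = 27/13 - 1*(-903) = 27/13 + 903 = 11766/13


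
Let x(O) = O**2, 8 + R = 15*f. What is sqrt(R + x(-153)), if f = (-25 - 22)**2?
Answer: 2*sqrt(14134) ≈ 237.77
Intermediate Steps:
f = 2209 (f = (-47)**2 = 2209)
R = 33127 (R = -8 + 15*2209 = -8 + 33135 = 33127)
sqrt(R + x(-153)) = sqrt(33127 + (-153)**2) = sqrt(33127 + 23409) = sqrt(56536) = 2*sqrt(14134)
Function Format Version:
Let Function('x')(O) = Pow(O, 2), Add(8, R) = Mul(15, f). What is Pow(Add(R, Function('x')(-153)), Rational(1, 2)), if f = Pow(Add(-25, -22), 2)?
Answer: Mul(2, Pow(14134, Rational(1, 2))) ≈ 237.77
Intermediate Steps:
f = 2209 (f = Pow(-47, 2) = 2209)
R = 33127 (R = Add(-8, Mul(15, 2209)) = Add(-8, 33135) = 33127)
Pow(Add(R, Function('x')(-153)), Rational(1, 2)) = Pow(Add(33127, Pow(-153, 2)), Rational(1, 2)) = Pow(Add(33127, 23409), Rational(1, 2)) = Pow(56536, Rational(1, 2)) = Mul(2, Pow(14134, Rational(1, 2)))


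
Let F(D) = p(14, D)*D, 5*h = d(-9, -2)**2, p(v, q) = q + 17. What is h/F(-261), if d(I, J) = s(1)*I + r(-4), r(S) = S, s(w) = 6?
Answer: 29/2745 ≈ 0.010565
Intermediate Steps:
p(v, q) = 17 + q
d(I, J) = -4 + 6*I (d(I, J) = 6*I - 4 = -4 + 6*I)
h = 3364/5 (h = (-4 + 6*(-9))**2/5 = (-4 - 54)**2/5 = (1/5)*(-58)**2 = (1/5)*3364 = 3364/5 ≈ 672.80)
F(D) = D*(17 + D) (F(D) = (17 + D)*D = D*(17 + D))
h/F(-261) = 3364/(5*((-261*(17 - 261)))) = 3364/(5*((-261*(-244)))) = (3364/5)/63684 = (3364/5)*(1/63684) = 29/2745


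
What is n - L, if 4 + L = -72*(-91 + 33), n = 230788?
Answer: 226616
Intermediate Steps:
L = 4172 (L = -4 - 72*(-91 + 33) = -4 - 72*(-58) = -4 + 4176 = 4172)
n - L = 230788 - 1*4172 = 230788 - 4172 = 226616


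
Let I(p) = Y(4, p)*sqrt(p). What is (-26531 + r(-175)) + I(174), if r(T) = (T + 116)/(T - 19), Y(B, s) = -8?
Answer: -5146955/194 - 8*sqrt(174) ≈ -26636.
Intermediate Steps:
r(T) = (116 + T)/(-19 + T)
I(p) = -8*sqrt(p)
(-26531 + r(-175)) + I(174) = (-26531 + (116 - 175)/(-19 - 175)) - 8*sqrt(174) = (-26531 - 59/(-194)) - 8*sqrt(174) = (-26531 - 1/194*(-59)) - 8*sqrt(174) = (-26531 + 59/194) - 8*sqrt(174) = -5146955/194 - 8*sqrt(174)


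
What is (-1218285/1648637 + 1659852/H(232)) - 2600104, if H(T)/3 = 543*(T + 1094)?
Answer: -171469391014392427/65947128637 ≈ -2.6001e+6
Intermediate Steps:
H(T) = 1782126 + 1629*T (H(T) = 3*(543*(T + 1094)) = 3*(543*(1094 + T)) = 3*(594042 + 543*T) = 1782126 + 1629*T)
(-1218285/1648637 + 1659852/H(232)) - 2600104 = (-1218285/1648637 + 1659852/(1782126 + 1629*232)) - 2600104 = (-1218285*1/1648637 + 1659852/(1782126 + 377928)) - 2600104 = (-1218285/1648637 + 1659852/2160054) - 2600104 = (-1218285/1648637 + 1659852*(1/2160054)) - 2600104 = (-1218285/1648637 + 30738/40001) - 2600104 = 1943185821/65947128637 - 2600104 = -171469391014392427/65947128637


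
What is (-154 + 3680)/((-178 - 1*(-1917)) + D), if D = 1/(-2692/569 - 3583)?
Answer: 3599021697/1775013536 ≈ 2.0276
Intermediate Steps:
D = -569/2041419 (D = 1/(-2692*1/569 - 3583) = 1/(-2692/569 - 3583) = 1/(-2041419/569) = -569/2041419 ≈ -0.00027873)
(-154 + 3680)/((-178 - 1*(-1917)) + D) = (-154 + 3680)/((-178 - 1*(-1917)) - 569/2041419) = 3526/((-178 + 1917) - 569/2041419) = 3526/(1739 - 569/2041419) = 3526/(3550027072/2041419) = 3526*(2041419/3550027072) = 3599021697/1775013536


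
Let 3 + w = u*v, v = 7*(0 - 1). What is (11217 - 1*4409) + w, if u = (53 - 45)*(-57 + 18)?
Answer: 8989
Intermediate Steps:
u = -312 (u = 8*(-39) = -312)
v = -7 (v = 7*(-1) = -7)
w = 2181 (w = -3 - 312*(-7) = -3 + 2184 = 2181)
(11217 - 1*4409) + w = (11217 - 1*4409) + 2181 = (11217 - 4409) + 2181 = 6808 + 2181 = 8989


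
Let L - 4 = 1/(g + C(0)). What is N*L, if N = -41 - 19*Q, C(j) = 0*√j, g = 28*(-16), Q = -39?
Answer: 44775/16 ≈ 2798.4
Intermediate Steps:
g = -448
C(j) = 0
L = 1791/448 (L = 4 + 1/(-448 + 0) = 4 + 1/(-448) = 4 - 1/448 = 1791/448 ≈ 3.9978)
N = 700 (N = -41 - 19*(-39) = -41 + 741 = 700)
N*L = 700*(1791/448) = 44775/16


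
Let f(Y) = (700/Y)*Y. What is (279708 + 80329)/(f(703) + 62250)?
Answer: 360037/62950 ≈ 5.7194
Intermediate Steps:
f(Y) = 700
(279708 + 80329)/(f(703) + 62250) = (279708 + 80329)/(700 + 62250) = 360037/62950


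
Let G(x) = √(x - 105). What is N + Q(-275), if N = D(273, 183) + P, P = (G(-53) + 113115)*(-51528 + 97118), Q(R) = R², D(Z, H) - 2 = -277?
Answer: 5156988200 + 45590*I*√158 ≈ 5.157e+9 + 5.7306e+5*I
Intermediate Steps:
D(Z, H) = -275 (D(Z, H) = 2 - 277 = -275)
G(x) = √(-105 + x)
P = 5156912850 + 45590*I*√158 (P = (√(-105 - 53) + 113115)*(-51528 + 97118) = (√(-158) + 113115)*45590 = (I*√158 + 113115)*45590 = (113115 + I*√158)*45590 = 5156912850 + 45590*I*√158 ≈ 5.1569e+9 + 5.7306e+5*I)
N = 5156912575 + 45590*I*√158 (N = -275 + (5156912850 + 45590*I*√158) = 5156912575 + 45590*I*√158 ≈ 5.1569e+9 + 5.7306e+5*I)
N + Q(-275) = (5156912575 + 45590*I*√158) + (-275)² = (5156912575 + 45590*I*√158) + 75625 = 5156988200 + 45590*I*√158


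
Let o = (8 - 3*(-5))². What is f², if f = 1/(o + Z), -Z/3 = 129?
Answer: 1/20164 ≈ 4.9593e-5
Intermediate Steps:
Z = -387 (Z = -3*129 = -387)
o = 529 (o = (8 + 15)² = 23² = 529)
f = 1/142 (f = 1/(529 - 387) = 1/142 ≈ 0.0070423)
f² = (1/142)² = 1/20164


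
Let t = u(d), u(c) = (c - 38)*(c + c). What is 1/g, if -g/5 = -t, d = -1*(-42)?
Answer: 1/1680 ≈ 0.00059524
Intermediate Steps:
d = 42
u(c) = 2*c*(-38 + c) (u(c) = (-38 + c)*(2*c) = 2*c*(-38 + c))
t = 336 (t = 2*42*(-38 + 42) = 2*42*4 = 336)
g = 1680 (g = -(-5)*336 = -5*(-336) = 1680)
1/g = 1/1680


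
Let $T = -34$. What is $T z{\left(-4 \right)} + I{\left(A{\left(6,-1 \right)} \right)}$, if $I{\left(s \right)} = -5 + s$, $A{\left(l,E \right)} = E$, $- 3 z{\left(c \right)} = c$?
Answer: $- \frac{154}{3} \approx -51.333$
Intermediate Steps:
$z{\left(c \right)} = - \frac{c}{3}$
$T z{\left(-4 \right)} + I{\left(A{\left(6,-1 \right)} \right)} = - 34 \left(\left(- \frac{1}{3}\right) \left(-4\right)\right) - 6 = \left(-34\right) \frac{4}{3} - 6 = - \frac{136}{3} - 6 = - \frac{154}{3}$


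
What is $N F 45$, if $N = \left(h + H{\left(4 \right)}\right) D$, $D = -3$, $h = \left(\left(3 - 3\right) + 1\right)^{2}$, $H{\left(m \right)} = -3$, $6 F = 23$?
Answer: $1035$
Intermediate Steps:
$F = \frac{23}{6}$ ($F = \frac{1}{6} \cdot 23 = \frac{23}{6} \approx 3.8333$)
$h = 1$ ($h = \left(0 + 1\right)^{2} = 1^{2} = 1$)
$N = 6$ ($N = \left(1 - 3\right) \left(-3\right) = \left(-2\right) \left(-3\right) = 6$)
$N F 45 = 6 \cdot \frac{23}{6} \cdot 45 = 23 \cdot 45 = 1035$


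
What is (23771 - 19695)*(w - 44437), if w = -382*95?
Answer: -329043252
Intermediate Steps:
w = -36290
(23771 - 19695)*(w - 44437) = (23771 - 19695)*(-36290 - 44437) = 4076*(-80727) = -329043252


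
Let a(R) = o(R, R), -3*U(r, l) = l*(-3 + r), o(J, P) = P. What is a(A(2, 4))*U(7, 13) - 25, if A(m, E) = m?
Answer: -179/3 ≈ -59.667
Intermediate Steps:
U(r, l) = -l*(-3 + r)/3
a(R) = R
a(A(2, 4))*U(7, 13) - 25 = 2*((1/3)*13*(3 - 1*7)) - 25 = 2*((1/3)*13*(3 - 7)) - 25 = 2*((1/3)*13*(-4)) - 25 = 2*(-52/3) - 25 = -104/3 - 25 = -179/3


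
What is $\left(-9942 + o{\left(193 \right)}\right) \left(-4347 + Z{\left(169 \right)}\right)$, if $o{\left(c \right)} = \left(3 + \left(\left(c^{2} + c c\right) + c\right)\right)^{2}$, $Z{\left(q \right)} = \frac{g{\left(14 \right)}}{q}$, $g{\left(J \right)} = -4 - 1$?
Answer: $- \frac{4098736142429712}{169} \approx -2.4253 \cdot 10^{13}$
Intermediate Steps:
$g{\left(J \right)} = -5$
$Z{\left(q \right)} = - \frac{5}{q}$
$o{\left(c \right)} = \left(3 + c + 2 c^{2}\right)^{2}$ ($o{\left(c \right)} = \left(3 + \left(\left(c^{2} + c^{2}\right) + c\right)\right)^{2} = \left(3 + \left(2 c^{2} + c\right)\right)^{2} = \left(3 + \left(c + 2 c^{2}\right)\right)^{2} = \left(3 + c + 2 c^{2}\right)^{2}$)
$\left(-9942 + o{\left(193 \right)}\right) \left(-4347 + Z{\left(169 \right)}\right) = \left(-9942 + \left(3 + 193 + 2 \cdot 193^{2}\right)^{2}\right) \left(-4347 - \frac{5}{169}\right) = \left(-9942 + \left(3 + 193 + 2 \cdot 37249\right)^{2}\right) \left(-4347 - \frac{5}{169}\right) = \left(-9942 + \left(3 + 193 + 74498\right)^{2}\right) \left(-4347 - \frac{5}{169}\right) = \left(-9942 + 74694^{2}\right) \left(- \frac{734648}{169}\right) = \left(-9942 + 5579193636\right) \left(- \frac{734648}{169}\right) = 5579183694 \left(- \frac{734648}{169}\right) = - \frac{4098736142429712}{169}$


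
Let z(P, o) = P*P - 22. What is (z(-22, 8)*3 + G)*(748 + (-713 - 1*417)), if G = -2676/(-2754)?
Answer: -243188840/459 ≈ -5.2982e+5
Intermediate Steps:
z(P, o) = -22 + P**2 (z(P, o) = P**2 - 22 = -22 + P**2)
G = 446/459 (G = -2676*(-1/2754) = 446/459 ≈ 0.97168)
(z(-22, 8)*3 + G)*(748 + (-713 - 1*417)) = ((-22 + (-22)**2)*3 + 446/459)*(748 + (-713 - 1*417)) = ((-22 + 484)*3 + 446/459)*(748 + (-713 - 417)) = (462*3 + 446/459)*(748 - 1130) = (1386 + 446/459)*(-382) = (636620/459)*(-382) = -243188840/459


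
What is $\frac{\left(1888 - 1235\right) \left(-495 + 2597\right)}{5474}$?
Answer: $\frac{686303}{2737} \approx 250.75$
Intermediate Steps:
$\frac{\left(1888 - 1235\right) \left(-495 + 2597\right)}{5474} = 653 \cdot 2102 \cdot \frac{1}{5474} = 1372606 \cdot \frac{1}{5474} = \frac{686303}{2737}$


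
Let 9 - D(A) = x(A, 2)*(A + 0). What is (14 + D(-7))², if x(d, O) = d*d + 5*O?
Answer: 190096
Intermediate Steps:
x(d, O) = d² + 5*O
D(A) = 9 - A*(10 + A²) (D(A) = 9 - (A² + 5*2)*(A + 0) = 9 - (A² + 10)*A = 9 - (10 + A²)*A = 9 - A*(10 + A²))
(14 + D(-7))² = (14 + (9 - 1*(-7)*(10 + (-7)²)))² = (14 + (9 - 1*(-7)*(10 + 49)))² = (14 + (9 - 1*(-7)*59))² = (14 + (9 + 413))² = (14 + 422)² = 436² = 190096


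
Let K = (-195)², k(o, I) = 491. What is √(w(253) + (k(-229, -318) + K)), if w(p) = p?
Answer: √38769 ≈ 196.90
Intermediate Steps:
K = 38025
√(w(253) + (k(-229, -318) + K)) = √(253 + (491 + 38025)) = √(253 + 38516) = √38769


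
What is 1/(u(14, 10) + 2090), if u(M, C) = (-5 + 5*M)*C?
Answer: 1/2740 ≈ 0.00036496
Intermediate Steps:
u(M, C) = C*(-5 + 5*M)
1/(u(14, 10) + 2090) = 1/(5*10*(-1 + 14) + 2090) = 1/(5*10*13 + 2090) = 1/(650 + 2090) = 1/2740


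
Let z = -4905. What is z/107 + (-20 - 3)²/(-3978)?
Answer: -19568693/425646 ≈ -45.974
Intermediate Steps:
z/107 + (-20 - 3)²/(-3978) = -4905/107 + (-20 - 3)²/(-3978) = -4905*1/107 + (-23)²*(-1/3978) = -4905/107 + 529*(-1/3978) = -4905/107 - 529/3978 = -19568693/425646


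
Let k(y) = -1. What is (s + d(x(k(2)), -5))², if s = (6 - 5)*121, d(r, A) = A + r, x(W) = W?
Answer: 13225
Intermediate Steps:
s = 121 (s = 1*121 = 121)
(s + d(x(k(2)), -5))² = (121 + (-5 - 1))² = (121 - 6)² = 115² = 13225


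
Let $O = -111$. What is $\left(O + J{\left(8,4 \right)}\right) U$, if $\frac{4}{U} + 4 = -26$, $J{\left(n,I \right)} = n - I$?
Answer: $\frac{214}{15} \approx 14.267$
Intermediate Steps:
$U = - \frac{2}{15}$ ($U = \frac{4}{-4 - 26} = \frac{4}{-30} = 4 \left(- \frac{1}{30}\right) = - \frac{2}{15} \approx -0.13333$)
$\left(O + J{\left(8,4 \right)}\right) U = \left(-111 + \left(8 - 4\right)\right) \left(- \frac{2}{15}\right) = \left(-111 + 4\right) \left(- \frac{2}{15}\right) = \left(-107\right) \left(- \frac{2}{15}\right) = \frac{214}{15}$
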